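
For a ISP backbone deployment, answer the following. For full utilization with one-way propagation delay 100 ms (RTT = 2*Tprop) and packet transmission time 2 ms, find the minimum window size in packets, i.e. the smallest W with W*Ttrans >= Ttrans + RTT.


Given: Ttrans = 2 ms, RTT = 200 ms (= 2 * Tprop, Tprop = 100 ms)
Time until first ACK returns = Ttrans + RTT = 2 + 200 = 202 ms
Need W * Ttrans >= Ttrans + RTT  ->  W >= (Ttrans + RTT) / Ttrans
(Ttrans + RTT) / Ttrans = 202 / 2 = 101
W_min = ceil(101) = 101

101


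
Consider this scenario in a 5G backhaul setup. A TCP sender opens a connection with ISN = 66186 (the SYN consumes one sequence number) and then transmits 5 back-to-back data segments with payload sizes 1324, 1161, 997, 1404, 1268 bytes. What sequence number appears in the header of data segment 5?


The SYN occupies sequence number ISN = 66186, so the first data byte is ISN + 1 = 66187.
SEQ of data segment i = (ISN + 1) + sum of payload sizes of segments 1..i-1.
Segment 1: SEQ = 66187, payload = 1324 bytes
Segment 2: SEQ = 67511, payload = 1161 bytes
Segment 3: SEQ = 68672, payload = 997 bytes
Segment 4: SEQ = 69669, payload = 1404 bytes
Segment 5: SEQ = 71073, payload = 1268 bytes
SEQ of segment 5 = 66187 + 1324 + 1161 + 997 + 1404 = 71073

71073


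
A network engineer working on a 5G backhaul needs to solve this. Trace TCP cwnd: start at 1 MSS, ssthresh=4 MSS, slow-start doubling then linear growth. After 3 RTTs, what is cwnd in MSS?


RTT 0: cwnd = 1 MSS (initial)
RTT 1: cwnd = 2 MSS (slow start, doubled)
RTT 2: cwnd = 4 MSS (slow start, doubled)
RTT 3: cwnd = 5 MSS (congestion avoidance, +1)

5


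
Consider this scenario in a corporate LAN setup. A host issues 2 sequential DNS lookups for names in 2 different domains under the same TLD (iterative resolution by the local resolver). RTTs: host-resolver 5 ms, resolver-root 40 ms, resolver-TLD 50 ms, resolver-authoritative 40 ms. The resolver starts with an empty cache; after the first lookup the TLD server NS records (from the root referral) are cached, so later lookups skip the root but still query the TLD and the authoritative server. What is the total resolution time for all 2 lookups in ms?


Lookup 1 (cold cache): local + root + TLD + auth = 5 + 40 + 50 + 40 = 135 ms
Lookups 2..2 (TLD NS cached -> skip root; new domain -> still ask TLD and auth): local + TLD + auth = 5 + 50 + 40 = 95 ms each
Remaining 1 lookups: 1 * 95 = 95 ms
Total = 135 + 95 = 230 ms

230


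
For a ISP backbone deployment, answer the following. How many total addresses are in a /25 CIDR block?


Given: CIDR prefix /25
Host bits = 32 - 25 = 7
Total addresses = 2^7 = 128

128


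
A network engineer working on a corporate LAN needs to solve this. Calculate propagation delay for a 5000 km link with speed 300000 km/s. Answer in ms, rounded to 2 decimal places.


Given: distance = 5000 km, speed = 300000 km/s
Delay = distance / speed = 5000 / 300000 seconds
Delay in ms = 5000 * 1000 / 300000
Delay = 16.6667 ms
Rounded to 2 dp = 16.67 ms

16.67


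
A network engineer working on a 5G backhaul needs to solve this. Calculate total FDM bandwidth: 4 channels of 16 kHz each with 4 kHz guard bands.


Given: 4 channels, 16 kHz each, guard = 4 kHz
Channel bandwidth = 4 * 16 = 64 kHz
Guard bands = 3 gaps * 4 kHz = 12 kHz
Total = 64 + 12 = 76 kHz

76


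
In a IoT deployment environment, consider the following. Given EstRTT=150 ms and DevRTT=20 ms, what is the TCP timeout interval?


Given: EstRTT = 150 ms, DevRTT = 20 ms
Timeout = EstRTT + 4 * DevRTT
4 * DevRTT = 4 * 20 = 80
Timeout = 150 + 80 = 230 ms

230


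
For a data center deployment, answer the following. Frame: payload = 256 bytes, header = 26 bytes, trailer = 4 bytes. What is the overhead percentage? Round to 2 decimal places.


Given: payload = 256 B, header = 26 B, trailer = 4 B
Overhead bytes = header + trailer = 26 + 4 = 30
Total frame = payload + overhead = 256 + 30 = 286
Overhead % = 30 / 286 * 100 = 10.4895% -> 10.49% (2 dp)

10.49


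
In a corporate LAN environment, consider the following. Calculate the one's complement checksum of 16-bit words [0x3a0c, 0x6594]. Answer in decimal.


Given words: [0x3a0c, 0x6594]
Step 1: Sum all words
Raw sum = 14860 + 26004 = 40864
One's complement = ~40864 & 0xFFFF = 24671

24671


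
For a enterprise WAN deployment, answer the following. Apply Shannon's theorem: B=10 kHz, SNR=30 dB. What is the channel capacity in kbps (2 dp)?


Given: B = 10 kHz, SNR = 30 dB
SNR linear = 10^(30/10) = 1000
1 + SNR = 1001
log2(1001) = 9.9672262588
C = 10 * 1000 * 9.9672262588 = 99672.2626 bps
C = 99.672263 kbps -> 99.67 kbps (2 dp)

99.67


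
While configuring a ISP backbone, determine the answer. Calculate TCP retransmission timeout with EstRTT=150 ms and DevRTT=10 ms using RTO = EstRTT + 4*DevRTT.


Given: EstRTT = 150 ms, DevRTT = 10 ms
Timeout = EstRTT + 4 * DevRTT
4 * DevRTT = 4 * 10 = 40
Timeout = 150 + 40 = 190 ms

190


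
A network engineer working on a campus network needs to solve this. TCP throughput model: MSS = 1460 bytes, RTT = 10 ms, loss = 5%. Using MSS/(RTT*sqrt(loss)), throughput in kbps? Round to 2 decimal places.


Given: MSS = 1460 bytes, RTT = 10 ms, loss = 5%
RTT in seconds = 10 / 1000 = 0.01
Loss rate = 5% = 0.05
sqrt(loss) = sqrt(0.05) = 0.223606797750
Throughput (bytes/s) = 1460 / (0.01 * 0.223606797750) = 652931.8494
Throughput (kbps) = 652931.8494 * 8 / 1000 = 5223.454795 -> 5223.45 kbps (2 dp)

5223.45


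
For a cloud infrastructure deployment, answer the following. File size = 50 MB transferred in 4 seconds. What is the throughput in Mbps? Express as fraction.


Given: file = 50 MB, time = 4 s
File in Mb = 50 * 8 = 400 Mb
Throughput = 400 / 4 Mbps
Throughput = 100 Mbps

100


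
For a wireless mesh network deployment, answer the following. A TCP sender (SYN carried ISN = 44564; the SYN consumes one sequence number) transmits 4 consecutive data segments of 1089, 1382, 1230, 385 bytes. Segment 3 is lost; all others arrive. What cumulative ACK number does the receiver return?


SYN uses sequence number 44564; first data byte = ISN + 1 = 44565.
Segment 1: SEQ = 44565, len = 1089 B, covers [44565, 45653]
Segment 2: SEQ = 45654, len = 1382 B, covers [45654, 47035]
Segment 3: SEQ = 47036, len = 1230 B, covers [47036, 48265] [LOST]
Segment 4: SEQ = 48266, len = 385 B, covers [48266, 48650]
In-order data received: bytes [44565, 47035] (segments 1..2).
Segment 3 missing -> gap begins at byte 47036; later segments buffered out of order.
Cumulative ACK = next expected in-order byte = 44565 + 1089 + 1382 = 47036

47036


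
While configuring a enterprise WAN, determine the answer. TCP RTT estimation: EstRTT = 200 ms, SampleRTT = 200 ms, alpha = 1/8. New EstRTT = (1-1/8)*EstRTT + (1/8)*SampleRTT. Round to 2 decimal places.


Given: EstRTT = 200 ms, SampleRTT = 200 ms, alpha = 1/8
New EstRTT = (1 - alpha) * EstRTT + alpha * SampleRTT
(7/8) * 200 = 175
(1/8) * 200 = 25
New EstRTT = 175 + 25 = 200 ms -> 200.00 ms (2 dp)

200.00


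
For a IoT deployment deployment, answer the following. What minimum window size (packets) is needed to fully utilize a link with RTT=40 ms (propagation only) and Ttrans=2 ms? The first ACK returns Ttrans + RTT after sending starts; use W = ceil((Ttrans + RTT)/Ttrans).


Given: Ttrans = 2 ms, RTT = 40 ms (= 2 * Tprop, Tprop = 20 ms)
Time until first ACK returns = Ttrans + RTT = 2 + 40 = 42 ms
Need W * Ttrans >= Ttrans + RTT  ->  W >= (Ttrans + RTT) / Ttrans
(Ttrans + RTT) / Ttrans = 42 / 2 = 21
W_min = ceil(21) = 21

21


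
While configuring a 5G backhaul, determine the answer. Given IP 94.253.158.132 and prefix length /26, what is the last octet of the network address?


Given: IP = 94.253.158.132, prefix = /26
Subnet mask = 255.255.255.192
Last octet of IP: 132
Last octet of mask: 192
Network last octet = 132 AND 192 = 128

128


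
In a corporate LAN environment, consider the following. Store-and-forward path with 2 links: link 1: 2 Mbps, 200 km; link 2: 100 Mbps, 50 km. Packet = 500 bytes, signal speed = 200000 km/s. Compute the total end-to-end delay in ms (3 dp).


Packet = 500 bytes = 4000 bits. Store-and-forward: sum (t_trans + t_prop) per link.
Link 1: t_trans = 4000/(2*10^6) s = 2.0000 ms; t_prop = 200/200000 s = 1.0000 ms; subtotal = 3.0000 ms
Link 2: t_trans = 4000/(100*10^6) s = 0.0400 ms; t_prop = 50/200000 s = 0.2500 ms; subtotal = 0.2900 ms
End-to-end = 3.0000 + 0.2900 = 3.2900 ms -> 3.290 ms (3 dp)

3.290


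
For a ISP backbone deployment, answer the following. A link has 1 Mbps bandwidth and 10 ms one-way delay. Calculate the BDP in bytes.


Given: bandwidth = 1 Mbps, delay = 10 ms
BDP in bits = 1 * 10^6 * 10 / 1000
BDP in bits = 10000
BDP in bytes = 10000 / 8 = 1250

1250


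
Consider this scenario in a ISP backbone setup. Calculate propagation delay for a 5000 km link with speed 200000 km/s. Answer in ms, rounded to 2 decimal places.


Given: distance = 5000 km, speed = 200000 km/s
Delay = distance / speed = 5000 / 200000 seconds
Delay in ms = 5000 * 1000 / 200000
Delay = 25.0000 ms
Rounded to 2 dp = 25.00 ms

25.00


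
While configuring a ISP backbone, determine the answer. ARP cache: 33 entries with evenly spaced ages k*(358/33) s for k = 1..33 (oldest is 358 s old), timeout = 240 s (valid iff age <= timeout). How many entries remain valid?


Ages are k * 358/33 s for k = 1..33 (spacing = 10.8485 s).
Entry k is valid iff k * 358/33 <= 240 iff k <= 33 * 240 / 358 = 22.1229
n_valid = floor(22.1229) = 22
(n_stale = 33 - 22 = 11)

22


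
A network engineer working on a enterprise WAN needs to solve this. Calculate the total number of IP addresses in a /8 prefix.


Given: CIDR prefix /8
Host bits = 32 - 8 = 24
Total addresses = 2^24 = 16777216

16777216


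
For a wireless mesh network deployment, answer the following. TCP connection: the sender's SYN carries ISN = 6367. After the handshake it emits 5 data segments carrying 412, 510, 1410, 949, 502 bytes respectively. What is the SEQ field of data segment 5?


The SYN occupies sequence number ISN = 6367, so the first data byte is ISN + 1 = 6368.
SEQ of data segment i = (ISN + 1) + sum of payload sizes of segments 1..i-1.
Segment 1: SEQ = 6368, payload = 412 bytes
Segment 2: SEQ = 6780, payload = 510 bytes
Segment 3: SEQ = 7290, payload = 1410 bytes
Segment 4: SEQ = 8700, payload = 949 bytes
Segment 5: SEQ = 9649, payload = 502 bytes
SEQ of segment 5 = 6368 + 412 + 510 + 1410 + 949 = 9649

9649


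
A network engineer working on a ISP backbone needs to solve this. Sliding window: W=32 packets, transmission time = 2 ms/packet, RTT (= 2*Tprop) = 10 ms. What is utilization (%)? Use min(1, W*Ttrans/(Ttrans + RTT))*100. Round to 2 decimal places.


Given: W = 32, Ttrans = 2 ms, RTT = 10 ms (= 2 * Tprop, Tprop = 5 ms)
Cycle time = Ttrans + RTT = 2 + 10 = 12 ms (first packet sent until its ACK returns)
W * Ttrans = 32 * 2 = 64 ms of sending per cycle
W * Ttrans / (Ttrans + RTT) = 64 / 12 = 5.333333
U = min(1, 5.333333) = 1.000000
U% = 100.00%

100.00


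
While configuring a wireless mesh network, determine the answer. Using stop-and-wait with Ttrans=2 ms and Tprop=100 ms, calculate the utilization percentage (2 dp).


Given: Ttrans = 2 ms, Tprop = 100 ms
RTT = 2 * Tprop = 2 * 100 = 200 ms
U = Ttrans / (Ttrans + RTT)
U = 2 / (2 + 200)
U = 2 / 202 = 0.009901
U% = 0.99%

0.99


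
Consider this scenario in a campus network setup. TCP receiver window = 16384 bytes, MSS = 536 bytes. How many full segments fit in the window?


Given: RWND = 16384 bytes, MSS = 536 bytes
Full segments = floor(RWND / MSS)
Full segments = floor(16384 / 536)
Full segments = floor(30.5672) = 30

30


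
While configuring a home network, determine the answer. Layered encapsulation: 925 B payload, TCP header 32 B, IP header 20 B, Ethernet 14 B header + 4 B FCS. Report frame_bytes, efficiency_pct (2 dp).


TCP segment = 925 + 32 = 957 B
IP packet = 957 + 20 = 977 B
Ethernet frame = 977 + 14 + 4 = 995 B
Efficiency = app / frame = 925 / 995 = 0.929648 = 92.9648% -> 92.96% (2 dp)

995, 92.96


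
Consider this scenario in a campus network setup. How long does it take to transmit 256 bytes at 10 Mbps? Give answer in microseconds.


Given: packet = 256 bytes, bandwidth = 10 Mbps
Packet in bits = 256 * 8 = 2048 bits
Bandwidth = 10 * 10^6 = 10000000 bps
Time = 2048 / 10000000 seconds
Time in us = 2048 * 10^6 / 10000000 = 204.8

204.8


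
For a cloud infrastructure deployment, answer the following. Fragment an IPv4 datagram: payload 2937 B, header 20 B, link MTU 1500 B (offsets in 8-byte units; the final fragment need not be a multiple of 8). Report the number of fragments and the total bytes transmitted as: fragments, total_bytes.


Max data per non-final fragment = floor((MTU - header)/8)*8 = floor((1500 - 20)/8)*8 = floor(1480/8)*8 = 1480 B
Final fragment needs no 8-byte alignment: it can carry up to MTU - header = 1480 B
Non-final fragments needed = ceil((payload - 1480) / 1480) = ceil(1457/1480) = ceil(0.9845) = 1
Number of fragments = 1 + 1 = 2
Fragment sizes (data): 1 * 1480 B + 1457 B (last, 1457 <= 1480 OK)
Total bytes sent = payload + n_frags * header = 2937 + 2*20 = 2937 + 40 = 2977 B

2, 2977


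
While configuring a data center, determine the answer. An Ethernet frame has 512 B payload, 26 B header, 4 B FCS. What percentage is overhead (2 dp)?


Given: payload = 512 B, header = 26 B, trailer = 4 B
Overhead bytes = header + trailer = 26 + 4 = 30
Total frame = payload + overhead = 512 + 30 = 542
Overhead % = 30 / 542 * 100 = 5.5351% -> 5.54% (2 dp)

5.54


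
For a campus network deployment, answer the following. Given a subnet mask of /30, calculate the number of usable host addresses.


Given: subnet mask /30
Host bits = 32 - 30 = 2
Total addresses = 2^2 = 4
Usable hosts = 4 - 2 (network + broadcast) = 2

2


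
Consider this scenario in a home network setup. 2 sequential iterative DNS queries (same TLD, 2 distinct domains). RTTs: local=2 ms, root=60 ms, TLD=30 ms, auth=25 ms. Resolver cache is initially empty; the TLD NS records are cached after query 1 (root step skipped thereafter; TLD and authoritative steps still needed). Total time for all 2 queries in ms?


Lookup 1 (cold cache): local + root + TLD + auth = 2 + 60 + 30 + 25 = 117 ms
Lookups 2..2 (TLD NS cached -> skip root; new domain -> still ask TLD and auth): local + TLD + auth = 2 + 30 + 25 = 57 ms each
Remaining 1 lookups: 1 * 57 = 57 ms
Total = 117 + 57 = 174 ms

174


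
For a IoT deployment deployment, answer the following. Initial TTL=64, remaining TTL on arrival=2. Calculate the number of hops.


Given: initial TTL = 64, received TTL = 2
Hops = initial TTL - received TTL
Hops = 64 - 2 = 62

62


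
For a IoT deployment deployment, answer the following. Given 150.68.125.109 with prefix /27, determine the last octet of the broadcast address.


Given: IP = 150.68.125.109, prefix = /27
Host bits = 32 - 27 = 5
Network last octet = 109 AND mask = 96
Host part size = 2^5 - 1 = 31
Broadcast last octet = 96 OR 31 = 127

127


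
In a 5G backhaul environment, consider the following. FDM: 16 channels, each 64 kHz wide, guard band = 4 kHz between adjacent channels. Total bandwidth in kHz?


Given: 16 channels, 64 kHz each, guard = 4 kHz
Channel bandwidth = 16 * 64 = 1024 kHz
Guard bands = 15 gaps * 4 kHz = 60 kHz
Total = 1024 + 60 = 1084 kHz

1084


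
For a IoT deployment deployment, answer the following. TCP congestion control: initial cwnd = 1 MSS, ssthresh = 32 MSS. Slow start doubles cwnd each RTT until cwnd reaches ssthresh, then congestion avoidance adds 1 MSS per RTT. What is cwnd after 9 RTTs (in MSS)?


RTT 0: cwnd = 1 MSS (initial)
RTT 1: cwnd = 2 MSS (slow start, doubled)
RTT 2: cwnd = 4 MSS (slow start, doubled)
RTT 3: cwnd = 8 MSS (slow start, doubled)
RTT 4: cwnd = 16 MSS (slow start, doubled)
RTT 5: cwnd = 32 MSS (slow start, doubled)
RTT 6: cwnd = 33 MSS (congestion avoidance, +1)
RTT 7: cwnd = 34 MSS (congestion avoidance, +1)
RTT 8: cwnd = 35 MSS (congestion avoidance, +1)
RTT 9: cwnd = 36 MSS (congestion avoidance, +1)

36


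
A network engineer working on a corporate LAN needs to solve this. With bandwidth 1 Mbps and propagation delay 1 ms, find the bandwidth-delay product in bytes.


Given: bandwidth = 1 Mbps, delay = 1 ms
BDP in bits = 1 * 10^6 * 1 / 1000
BDP in bits = 1000
BDP in bytes = 1000 / 8 = 125

125


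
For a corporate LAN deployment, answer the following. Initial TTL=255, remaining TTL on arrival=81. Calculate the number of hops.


Given: initial TTL = 255, received TTL = 81
Hops = initial TTL - received TTL
Hops = 255 - 81 = 174

174


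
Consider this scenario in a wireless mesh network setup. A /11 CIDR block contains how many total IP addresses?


Given: CIDR prefix /11
Host bits = 32 - 11 = 21
Total addresses = 2^21 = 2097152

2097152


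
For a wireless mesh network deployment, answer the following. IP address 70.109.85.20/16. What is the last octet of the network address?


Given: IP = 70.109.85.20, prefix = /16
Subnet mask = 255.255.0.0
Last octet of IP: 20
Last octet of mask: 0
Network last octet = 20 AND 0 = 0

0


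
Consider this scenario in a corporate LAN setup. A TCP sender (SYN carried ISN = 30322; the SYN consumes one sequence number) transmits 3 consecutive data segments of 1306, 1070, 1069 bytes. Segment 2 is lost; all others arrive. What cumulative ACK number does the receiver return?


SYN uses sequence number 30322; first data byte = ISN + 1 = 30323.
Segment 1: SEQ = 30323, len = 1306 B, covers [30323, 31628]
Segment 2: SEQ = 31629, len = 1070 B, covers [31629, 32698] [LOST]
Segment 3: SEQ = 32699, len = 1069 B, covers [32699, 33767]
In-order data received: bytes [30323, 31628] (segments 1..1).
Segment 2 missing -> gap begins at byte 31629; later segments buffered out of order.
Cumulative ACK = next expected in-order byte = 30323 + 1306 = 31629

31629


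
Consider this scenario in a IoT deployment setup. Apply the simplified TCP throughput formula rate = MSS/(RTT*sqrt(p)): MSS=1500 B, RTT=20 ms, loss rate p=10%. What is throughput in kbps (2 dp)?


Given: MSS = 1500 bytes, RTT = 20 ms, loss = 10%
RTT in seconds = 20 / 1000 = 0.02
Loss rate = 10% = 0.1
sqrt(loss) = sqrt(0.1) = 0.316227766017
Throughput (bytes/s) = 1500 / (0.02 * 0.316227766017) = 237170.8245
Throughput (kbps) = 237170.8245 * 8 / 1000 = 1897.366596 -> 1897.37 kbps (2 dp)

1897.37


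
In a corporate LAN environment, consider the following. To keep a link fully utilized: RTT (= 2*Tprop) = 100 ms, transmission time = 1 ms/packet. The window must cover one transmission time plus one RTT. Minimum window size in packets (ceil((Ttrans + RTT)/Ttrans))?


Given: Ttrans = 1 ms, RTT = 100 ms (= 2 * Tprop, Tprop = 50 ms)
Time until first ACK returns = Ttrans + RTT = 1 + 100 = 101 ms
Need W * Ttrans >= Ttrans + RTT  ->  W >= (Ttrans + RTT) / Ttrans
(Ttrans + RTT) / Ttrans = 101 / 1 = 101
W_min = ceil(101) = 101

101


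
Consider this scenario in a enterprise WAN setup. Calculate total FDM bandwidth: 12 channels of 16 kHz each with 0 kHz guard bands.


Given: 12 channels, 16 kHz each, guard = 0 kHz
Channel bandwidth = 12 * 16 = 192 kHz
Guard bands = 11 gaps * 0 kHz = 0 kHz
Total = 192 + 0 = 192 kHz

192


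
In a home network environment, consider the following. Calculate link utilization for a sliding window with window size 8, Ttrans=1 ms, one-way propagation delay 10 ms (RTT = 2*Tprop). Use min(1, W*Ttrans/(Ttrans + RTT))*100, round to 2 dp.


Given: W = 8, Ttrans = 1 ms, RTT = 20 ms (= 2 * Tprop, Tprop = 10 ms)
Cycle time = Ttrans + RTT = 1 + 20 = 21 ms (first packet sent until its ACK returns)
W * Ttrans = 8 * 1 = 8 ms of sending per cycle
W * Ttrans / (Ttrans + RTT) = 8 / 21 = 0.380952
U = min(1, 0.380952) = 0.380952
U% = 38.10%

38.10


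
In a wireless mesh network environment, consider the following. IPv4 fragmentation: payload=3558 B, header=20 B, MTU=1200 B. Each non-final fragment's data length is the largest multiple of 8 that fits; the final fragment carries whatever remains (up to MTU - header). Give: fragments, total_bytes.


Max data per non-final fragment = floor((MTU - header)/8)*8 = floor((1200 - 20)/8)*8 = floor(1180/8)*8 = 1176 B
Final fragment needs no 8-byte alignment: it can carry up to MTU - header = 1180 B
Non-final fragments needed = ceil((payload - 1180) / 1176) = ceil(2378/1176) = ceil(2.0221) = 3
Number of fragments = 3 + 1 = 4
Fragment sizes (data): 3 * 1176 B + 30 B (last, 30 <= 1180 OK)
Total bytes sent = payload + n_frags * header = 3558 + 4*20 = 3558 + 80 = 3638 B

4, 3638


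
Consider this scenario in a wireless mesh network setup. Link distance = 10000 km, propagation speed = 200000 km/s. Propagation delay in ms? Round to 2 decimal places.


Given: distance = 10000 km, speed = 200000 km/s
Delay = distance / speed = 10000 / 200000 seconds
Delay in ms = 10000 * 1000 / 200000
Delay = 50.0000 ms
Rounded to 2 dp = 50.00 ms

50.00


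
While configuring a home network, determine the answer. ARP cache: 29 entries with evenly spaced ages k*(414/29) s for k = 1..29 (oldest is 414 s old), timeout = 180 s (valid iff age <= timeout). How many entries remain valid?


Ages are k * 414/29 s for k = 1..29 (spacing = 14.2759 s).
Entry k is valid iff k * 414/29 <= 180 iff k <= 29 * 180 / 414 = 12.6087
n_valid = floor(12.6087) = 12
(n_stale = 29 - 12 = 17)

12


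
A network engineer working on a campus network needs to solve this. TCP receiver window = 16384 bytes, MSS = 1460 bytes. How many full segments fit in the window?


Given: RWND = 16384 bytes, MSS = 1460 bytes
Full segments = floor(RWND / MSS)
Full segments = floor(16384 / 1460)
Full segments = floor(11.2219) = 11

11


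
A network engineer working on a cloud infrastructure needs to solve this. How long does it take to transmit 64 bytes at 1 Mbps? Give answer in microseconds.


Given: packet = 64 bytes, bandwidth = 1 Mbps
Packet in bits = 64 * 8 = 512 bits
Bandwidth = 1 * 10^6 = 1000000 bps
Time = 512 / 1000000 seconds
Time in us = 512 * 10^6 / 1000000 = 512

512


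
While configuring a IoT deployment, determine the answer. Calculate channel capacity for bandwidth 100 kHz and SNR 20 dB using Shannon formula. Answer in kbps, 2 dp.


Given: B = 100 kHz, SNR = 20 dB
SNR linear = 10^(20/10) = 100
1 + SNR = 101
log2(101) = 6.6582114828
C = 100 * 1000 * 6.6582114828 = 665821.1483 bps
C = 665.821148 kbps -> 665.82 kbps (2 dp)

665.82


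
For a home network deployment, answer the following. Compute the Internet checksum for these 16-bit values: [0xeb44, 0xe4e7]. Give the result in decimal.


Given words: [0xeb44, 0xe4e7]
Step 1: Sum all words
Raw sum = 60228 + 58599 = 118827
Step 2: Fold carry: (53291 + 1) = 53292
One's complement = ~53292 & 0xFFFF = 12243

12243


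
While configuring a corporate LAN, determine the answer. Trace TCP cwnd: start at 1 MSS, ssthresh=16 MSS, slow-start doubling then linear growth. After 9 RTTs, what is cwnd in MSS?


RTT 0: cwnd = 1 MSS (initial)
RTT 1: cwnd = 2 MSS (slow start, doubled)
RTT 2: cwnd = 4 MSS (slow start, doubled)
RTT 3: cwnd = 8 MSS (slow start, doubled)
RTT 4: cwnd = 16 MSS (slow start, doubled)
RTT 5: cwnd = 17 MSS (congestion avoidance, +1)
RTT 6: cwnd = 18 MSS (congestion avoidance, +1)
RTT 7: cwnd = 19 MSS (congestion avoidance, +1)
RTT 8: cwnd = 20 MSS (congestion avoidance, +1)
RTT 9: cwnd = 21 MSS (congestion avoidance, +1)

21


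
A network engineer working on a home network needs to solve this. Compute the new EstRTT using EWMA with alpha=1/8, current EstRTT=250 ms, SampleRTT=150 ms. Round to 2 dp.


Given: EstRTT = 250 ms, SampleRTT = 150 ms, alpha = 1/8
New EstRTT = (1 - alpha) * EstRTT + alpha * SampleRTT
(7/8) * 250 = 218.75
(1/8) * 150 = 18.75
New EstRTT = 218.75 + 18.75 = 237.5 ms -> 237.50 ms (2 dp)

237.50


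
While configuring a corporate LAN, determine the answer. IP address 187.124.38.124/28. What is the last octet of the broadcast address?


Given: IP = 187.124.38.124, prefix = /28
Host bits = 32 - 28 = 4
Network last octet = 124 AND mask = 112
Host part size = 2^4 - 1 = 15
Broadcast last octet = 112 OR 15 = 127

127


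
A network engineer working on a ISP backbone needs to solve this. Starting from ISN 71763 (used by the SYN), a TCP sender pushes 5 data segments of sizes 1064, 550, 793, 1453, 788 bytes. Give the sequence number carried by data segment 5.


The SYN occupies sequence number ISN = 71763, so the first data byte is ISN + 1 = 71764.
SEQ of data segment i = (ISN + 1) + sum of payload sizes of segments 1..i-1.
Segment 1: SEQ = 71764, payload = 1064 bytes
Segment 2: SEQ = 72828, payload = 550 bytes
Segment 3: SEQ = 73378, payload = 793 bytes
Segment 4: SEQ = 74171, payload = 1453 bytes
Segment 5: SEQ = 75624, payload = 788 bytes
SEQ of segment 5 = 71764 + 1064 + 550 + 793 + 1453 = 75624

75624


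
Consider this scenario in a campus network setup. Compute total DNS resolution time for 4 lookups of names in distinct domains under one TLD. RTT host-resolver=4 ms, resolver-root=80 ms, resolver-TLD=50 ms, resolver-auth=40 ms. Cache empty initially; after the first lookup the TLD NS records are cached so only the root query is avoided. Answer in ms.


Lookup 1 (cold cache): local + root + TLD + auth = 4 + 80 + 50 + 40 = 174 ms
Lookups 2..4 (TLD NS cached -> skip root; new domain -> still ask TLD and auth): local + TLD + auth = 4 + 50 + 40 = 94 ms each
Remaining 3 lookups: 3 * 94 = 282 ms
Total = 174 + 282 = 456 ms

456


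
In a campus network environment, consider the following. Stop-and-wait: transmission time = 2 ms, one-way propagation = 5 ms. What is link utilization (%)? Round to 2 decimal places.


Given: Ttrans = 2 ms, Tprop = 5 ms
RTT = 2 * Tprop = 2 * 5 = 10 ms
U = Ttrans / (Ttrans + RTT)
U = 2 / (2 + 10)
U = 2 / 12 = 0.166667
U% = 16.67%

16.67


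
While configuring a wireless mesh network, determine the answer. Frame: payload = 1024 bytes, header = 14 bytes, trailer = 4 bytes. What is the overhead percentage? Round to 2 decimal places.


Given: payload = 1024 B, header = 14 B, trailer = 4 B
Overhead bytes = header + trailer = 14 + 4 = 18
Total frame = payload + overhead = 1024 + 18 = 1042
Overhead % = 18 / 1042 * 100 = 1.7274% -> 1.73% (2 dp)

1.73


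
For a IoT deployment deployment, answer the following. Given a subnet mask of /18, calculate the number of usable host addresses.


Given: subnet mask /18
Host bits = 32 - 18 = 14
Total addresses = 2^14 = 16384
Usable hosts = 16384 - 2 (network + broadcast) = 16382

16382


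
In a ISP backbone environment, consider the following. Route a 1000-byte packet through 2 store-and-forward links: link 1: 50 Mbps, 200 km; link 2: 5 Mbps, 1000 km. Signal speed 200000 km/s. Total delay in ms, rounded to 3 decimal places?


Packet = 1000 bytes = 8000 bits. Store-and-forward: sum (t_trans + t_prop) per link.
Link 1: t_trans = 8000/(50*10^6) s = 0.1600 ms; t_prop = 200/200000 s = 1.0000 ms; subtotal = 1.1600 ms
Link 2: t_trans = 8000/(5*10^6) s = 1.6000 ms; t_prop = 1000/200000 s = 5.0000 ms; subtotal = 6.6000 ms
End-to-end = 1.1600 + 6.6000 = 7.7600 ms -> 7.760 ms (3 dp)

7.760


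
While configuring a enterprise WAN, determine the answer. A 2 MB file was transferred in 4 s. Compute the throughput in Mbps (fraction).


Given: file = 2 MB, time = 4 s
File in Mb = 2 * 8 = 16 Mb
Throughput = 16 / 4 Mbps
Throughput = 4 Mbps

4


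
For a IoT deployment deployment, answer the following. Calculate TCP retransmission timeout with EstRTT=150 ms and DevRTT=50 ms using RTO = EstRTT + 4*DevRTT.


Given: EstRTT = 150 ms, DevRTT = 50 ms
Timeout = EstRTT + 4 * DevRTT
4 * DevRTT = 4 * 50 = 200
Timeout = 150 + 200 = 350 ms

350


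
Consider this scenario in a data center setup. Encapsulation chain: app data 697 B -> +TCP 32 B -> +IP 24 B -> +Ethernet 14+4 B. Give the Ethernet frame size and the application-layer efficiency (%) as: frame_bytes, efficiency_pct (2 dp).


TCP segment = 697 + 32 = 729 B
IP packet = 729 + 24 = 753 B
Ethernet frame = 753 + 14 + 4 = 771 B
Efficiency = app / frame = 697 / 771 = 0.904021 = 90.4021% -> 90.40% (2 dp)

771, 90.40


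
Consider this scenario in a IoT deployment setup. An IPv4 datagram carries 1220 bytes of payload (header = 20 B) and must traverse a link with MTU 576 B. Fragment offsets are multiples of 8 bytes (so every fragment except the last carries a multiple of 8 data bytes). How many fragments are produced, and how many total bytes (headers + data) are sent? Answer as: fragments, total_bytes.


Max data per non-final fragment = floor((MTU - header)/8)*8 = floor((576 - 20)/8)*8 = floor(556/8)*8 = 552 B
Final fragment needs no 8-byte alignment: it can carry up to MTU - header = 556 B
Non-final fragments needed = ceil((payload - 556) / 552) = ceil(664/552) = ceil(1.2029) = 2
Number of fragments = 2 + 1 = 3
Fragment sizes (data): 2 * 552 B + 116 B (last, 116 <= 556 OK)
Total bytes sent = payload + n_frags * header = 1220 + 3*20 = 1220 + 60 = 1280 B

3, 1280


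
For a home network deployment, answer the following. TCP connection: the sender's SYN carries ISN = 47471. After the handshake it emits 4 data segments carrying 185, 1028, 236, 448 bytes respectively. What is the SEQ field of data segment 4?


The SYN occupies sequence number ISN = 47471, so the first data byte is ISN + 1 = 47472.
SEQ of data segment i = (ISN + 1) + sum of payload sizes of segments 1..i-1.
Segment 1: SEQ = 47472, payload = 185 bytes
Segment 2: SEQ = 47657, payload = 1028 bytes
Segment 3: SEQ = 48685, payload = 236 bytes
Segment 4: SEQ = 48921, payload = 448 bytes
SEQ of segment 4 = 47472 + 185 + 1028 + 236 = 48921

48921


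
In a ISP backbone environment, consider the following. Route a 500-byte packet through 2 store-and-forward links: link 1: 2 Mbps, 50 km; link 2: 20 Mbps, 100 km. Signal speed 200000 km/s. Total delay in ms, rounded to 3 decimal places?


Packet = 500 bytes = 4000 bits. Store-and-forward: sum (t_trans + t_prop) per link.
Link 1: t_trans = 4000/(2*10^6) s = 2.0000 ms; t_prop = 50/200000 s = 0.2500 ms; subtotal = 2.2500 ms
Link 2: t_trans = 4000/(20*10^6) s = 0.2000 ms; t_prop = 100/200000 s = 0.5000 ms; subtotal = 0.7000 ms
End-to-end = 2.2500 + 0.7000 = 2.9500 ms -> 2.950 ms (3 dp)

2.950


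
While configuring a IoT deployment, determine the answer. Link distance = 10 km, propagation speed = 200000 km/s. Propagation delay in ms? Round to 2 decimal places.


Given: distance = 10 km, speed = 200000 km/s
Delay = distance / speed = 10 / 200000 seconds
Delay in ms = 10 * 1000 / 200000
Delay = 0.0500 ms
Rounded to 2 dp = 0.05 ms

0.05


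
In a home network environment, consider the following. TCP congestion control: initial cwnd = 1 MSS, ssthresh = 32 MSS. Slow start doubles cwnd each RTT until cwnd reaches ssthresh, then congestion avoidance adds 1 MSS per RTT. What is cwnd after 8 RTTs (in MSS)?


RTT 0: cwnd = 1 MSS (initial)
RTT 1: cwnd = 2 MSS (slow start, doubled)
RTT 2: cwnd = 4 MSS (slow start, doubled)
RTT 3: cwnd = 8 MSS (slow start, doubled)
RTT 4: cwnd = 16 MSS (slow start, doubled)
RTT 5: cwnd = 32 MSS (slow start, doubled)
RTT 6: cwnd = 33 MSS (congestion avoidance, +1)
RTT 7: cwnd = 34 MSS (congestion avoidance, +1)
RTT 8: cwnd = 35 MSS (congestion avoidance, +1)

35


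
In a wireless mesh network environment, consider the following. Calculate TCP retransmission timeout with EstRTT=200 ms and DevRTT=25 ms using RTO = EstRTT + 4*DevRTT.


Given: EstRTT = 200 ms, DevRTT = 25 ms
Timeout = EstRTT + 4 * DevRTT
4 * DevRTT = 4 * 25 = 100
Timeout = 200 + 100 = 300 ms

300


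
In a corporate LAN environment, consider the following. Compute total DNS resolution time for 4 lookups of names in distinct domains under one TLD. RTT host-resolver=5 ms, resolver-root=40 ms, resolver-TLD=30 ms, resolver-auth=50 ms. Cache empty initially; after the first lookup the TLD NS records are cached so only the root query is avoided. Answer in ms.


Lookup 1 (cold cache): local + root + TLD + auth = 5 + 40 + 30 + 50 = 125 ms
Lookups 2..4 (TLD NS cached -> skip root; new domain -> still ask TLD and auth): local + TLD + auth = 5 + 30 + 50 = 85 ms each
Remaining 3 lookups: 3 * 85 = 255 ms
Total = 125 + 255 = 380 ms

380


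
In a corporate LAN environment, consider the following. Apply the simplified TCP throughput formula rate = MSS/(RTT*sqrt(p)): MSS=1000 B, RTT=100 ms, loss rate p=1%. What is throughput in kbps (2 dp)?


Given: MSS = 1000 bytes, RTT = 100 ms, loss = 1%
RTT in seconds = 100 / 1000 = 0.1
Loss rate = 1% = 0.01
sqrt(loss) = sqrt(0.01) = 0.1
Throughput (bytes/s) = 1000 / (0.1 * 0.1) = 100000.0000
Throughput (kbps) = 100000.0000 * 8 / 1000 = 800.000000 -> 800.00 kbps (2 dp)

800.00


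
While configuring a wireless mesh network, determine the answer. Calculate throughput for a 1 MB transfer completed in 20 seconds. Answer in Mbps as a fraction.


Given: file = 1 MB, time = 20 s
File in Mb = 1 * 8 = 8 Mb
Throughput = 8 / 20 Mbps
Throughput = 2/5 Mbps

2/5


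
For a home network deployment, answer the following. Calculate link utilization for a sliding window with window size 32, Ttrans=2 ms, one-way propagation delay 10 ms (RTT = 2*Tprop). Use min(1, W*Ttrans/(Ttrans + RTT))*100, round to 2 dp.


Given: W = 32, Ttrans = 2 ms, RTT = 20 ms (= 2 * Tprop, Tprop = 10 ms)
Cycle time = Ttrans + RTT = 2 + 20 = 22 ms (first packet sent until its ACK returns)
W * Ttrans = 32 * 2 = 64 ms of sending per cycle
W * Ttrans / (Ttrans + RTT) = 64 / 22 = 2.909091
U = min(1, 2.909091) = 1.000000
U% = 100.00%

100.00


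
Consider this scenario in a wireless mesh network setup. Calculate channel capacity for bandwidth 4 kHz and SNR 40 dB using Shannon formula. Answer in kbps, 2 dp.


Given: B = 4 kHz, SNR = 40 dB
SNR linear = 10^(40/10) = 10000
1 + SNR = 10001
log2(10001) = 13.2878566418
C = 4 * 1000 * 13.2878566418 = 53151.4266 bps
C = 53.151427 kbps -> 53.15 kbps (2 dp)

53.15


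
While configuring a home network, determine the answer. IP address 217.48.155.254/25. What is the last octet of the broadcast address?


Given: IP = 217.48.155.254, prefix = /25
Host bits = 32 - 25 = 7
Network last octet = 254 AND mask = 128
Host part size = 2^7 - 1 = 127
Broadcast last octet = 128 OR 127 = 255

255


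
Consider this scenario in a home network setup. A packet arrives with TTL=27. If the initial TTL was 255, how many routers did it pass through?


Given: initial TTL = 255, received TTL = 27
Hops = initial TTL - received TTL
Hops = 255 - 27 = 228

228


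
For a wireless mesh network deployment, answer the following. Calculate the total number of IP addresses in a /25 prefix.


Given: CIDR prefix /25
Host bits = 32 - 25 = 7
Total addresses = 2^7 = 128

128


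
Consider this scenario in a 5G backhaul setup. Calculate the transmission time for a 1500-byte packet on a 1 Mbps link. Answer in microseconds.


Given: packet = 1500 bytes, bandwidth = 1 Mbps
Packet in bits = 1500 * 8 = 12000 bits
Bandwidth = 1 * 10^6 = 1000000 bps
Time = 12000 / 1000000 seconds
Time in us = 12000 * 10^6 / 1000000 = 12000

12000


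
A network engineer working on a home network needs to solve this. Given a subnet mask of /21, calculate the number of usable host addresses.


Given: subnet mask /21
Host bits = 32 - 21 = 11
Total addresses = 2^11 = 2048
Usable hosts = 2048 - 2 (network + broadcast) = 2046

2046


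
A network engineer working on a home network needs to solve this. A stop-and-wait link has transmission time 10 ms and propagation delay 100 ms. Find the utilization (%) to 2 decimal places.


Given: Ttrans = 10 ms, Tprop = 100 ms
RTT = 2 * Tprop = 2 * 100 = 200 ms
U = Ttrans / (Ttrans + RTT)
U = 10 / (10 + 200)
U = 10 / 210 = 0.047619
U% = 4.76%

4.76


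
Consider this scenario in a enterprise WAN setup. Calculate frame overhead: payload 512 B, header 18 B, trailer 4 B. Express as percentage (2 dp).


Given: payload = 512 B, header = 18 B, trailer = 4 B
Overhead bytes = header + trailer = 18 + 4 = 22
Total frame = payload + overhead = 512 + 22 = 534
Overhead % = 22 / 534 * 100 = 4.1199% -> 4.12% (2 dp)

4.12


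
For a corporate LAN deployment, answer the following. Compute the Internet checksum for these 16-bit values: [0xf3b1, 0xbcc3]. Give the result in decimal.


Given words: [0xf3b1, 0xbcc3]
Step 1: Sum all words
Raw sum = 62385 + 48323 = 110708
Step 2: Fold carry: (45172 + 1) = 45173
One's complement = ~45173 & 0xFFFF = 20362

20362


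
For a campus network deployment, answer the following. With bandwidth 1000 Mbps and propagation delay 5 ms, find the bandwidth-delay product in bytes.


Given: bandwidth = 1000 Mbps, delay = 5 ms
BDP in bits = 1000 * 10^6 * 5 / 1000
BDP in bits = 5000000
BDP in bytes = 5000000 / 8 = 625000

625000


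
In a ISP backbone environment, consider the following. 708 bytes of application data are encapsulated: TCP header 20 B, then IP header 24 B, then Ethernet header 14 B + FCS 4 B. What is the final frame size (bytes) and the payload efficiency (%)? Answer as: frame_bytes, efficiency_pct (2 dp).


TCP segment = 708 + 20 = 728 B
IP packet = 728 + 24 = 752 B
Ethernet frame = 752 + 14 + 4 = 770 B
Efficiency = app / frame = 708 / 770 = 0.919481 = 91.9481% -> 91.95% (2 dp)

770, 91.95


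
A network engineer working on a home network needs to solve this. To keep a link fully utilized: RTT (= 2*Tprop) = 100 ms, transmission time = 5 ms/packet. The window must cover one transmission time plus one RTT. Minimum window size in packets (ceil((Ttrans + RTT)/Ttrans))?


Given: Ttrans = 5 ms, RTT = 100 ms (= 2 * Tprop, Tprop = 50 ms)
Time until first ACK returns = Ttrans + RTT = 5 + 100 = 105 ms
Need W * Ttrans >= Ttrans + RTT  ->  W >= (Ttrans + RTT) / Ttrans
(Ttrans + RTT) / Ttrans = 105 / 5 = 21
W_min = ceil(21) = 21

21


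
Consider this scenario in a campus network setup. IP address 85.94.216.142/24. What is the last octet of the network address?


Given: IP = 85.94.216.142, prefix = /24
Subnet mask = 255.255.255.0
Last octet of IP: 142
Last octet of mask: 0
Network last octet = 142 AND 0 = 0

0


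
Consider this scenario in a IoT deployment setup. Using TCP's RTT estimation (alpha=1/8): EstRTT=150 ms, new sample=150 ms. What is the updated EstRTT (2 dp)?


Given: EstRTT = 150 ms, SampleRTT = 150 ms, alpha = 1/8
New EstRTT = (1 - alpha) * EstRTT + alpha * SampleRTT
(7/8) * 150 = 131.25
(1/8) * 150 = 18.75
New EstRTT = 131.25 + 18.75 = 150 ms -> 150.00 ms (2 dp)

150.00


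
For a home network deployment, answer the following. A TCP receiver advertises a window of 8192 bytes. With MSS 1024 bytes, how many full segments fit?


Given: RWND = 8192 bytes, MSS = 1024 bytes
Full segments = floor(RWND / MSS)
Full segments = floor(8192 / 1024)
Full segments = floor(8.0) = 8

8


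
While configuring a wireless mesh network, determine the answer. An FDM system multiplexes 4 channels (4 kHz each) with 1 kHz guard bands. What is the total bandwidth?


Given: 4 channels, 4 kHz each, guard = 1 kHz
Channel bandwidth = 4 * 4 = 16 kHz
Guard bands = 3 gaps * 1 kHz = 3 kHz
Total = 16 + 3 = 19 kHz

19


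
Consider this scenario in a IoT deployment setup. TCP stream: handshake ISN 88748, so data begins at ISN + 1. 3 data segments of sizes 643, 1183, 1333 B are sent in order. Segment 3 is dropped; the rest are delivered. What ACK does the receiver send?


SYN uses sequence number 88748; first data byte = ISN + 1 = 88749.
Segment 1: SEQ = 88749, len = 643 B, covers [88749, 89391]
Segment 2: SEQ = 89392, len = 1183 B, covers [89392, 90574]
Segment 3: SEQ = 90575, len = 1333 B, covers [90575, 91907] [LOST]
In-order data received: bytes [88749, 90574] (segments 1..2).
Segment 3 missing -> gap begins at byte 90575.
Cumulative ACK = next expected in-order byte = 88749 + 643 + 1183 = 90575

90575


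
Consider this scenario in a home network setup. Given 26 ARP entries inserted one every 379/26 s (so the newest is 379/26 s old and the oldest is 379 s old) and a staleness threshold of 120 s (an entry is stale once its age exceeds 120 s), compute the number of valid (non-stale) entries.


Ages are k * 379/26 s for k = 1..26 (spacing = 14.5769 s).
Entry k is valid iff k * 379/26 <= 120 iff k <= 26 * 120 / 379 = 8.2322
n_valid = floor(8.2322) = 8
(n_stale = 26 - 8 = 18)

8
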